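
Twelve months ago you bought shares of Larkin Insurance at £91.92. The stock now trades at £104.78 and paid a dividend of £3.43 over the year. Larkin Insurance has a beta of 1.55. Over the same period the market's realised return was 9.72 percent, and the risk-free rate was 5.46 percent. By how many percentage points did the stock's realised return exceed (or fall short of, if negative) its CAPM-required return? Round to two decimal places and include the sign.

+5.66%

Realised HPR = (P1 + D1 − P0) / P0 = (104.78 + 3.43 − 91.92) / 91.92 = 16.29 / 91.92 = 17.7219%
MRP = 9.72% − 5.46% = 4.26%
CAPM required = R_f + β·MRP = 5.46% + 1.55 × 4.26% = 12.0630%
α = realised − required = 17.7219% − 12.0630% = +5.66%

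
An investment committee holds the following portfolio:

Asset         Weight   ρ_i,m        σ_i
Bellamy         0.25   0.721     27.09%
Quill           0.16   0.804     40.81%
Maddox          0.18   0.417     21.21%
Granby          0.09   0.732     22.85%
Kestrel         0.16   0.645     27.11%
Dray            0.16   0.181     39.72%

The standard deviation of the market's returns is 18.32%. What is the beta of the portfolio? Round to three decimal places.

β_Bellamy = 0.721 × 27.09% / 18.32% = 1.0662
β_Quill = 0.804 × 40.81% / 18.32% = 1.7910
β_Maddox = 0.417 × 21.21% / 18.32% = 0.4828
β_Granby = 0.732 × 22.85% / 18.32% = 0.9130
β_Kestrel = 0.645 × 27.11% / 18.32% = 0.9545
β_Dray = 0.181 × 39.72% / 18.32% = 0.3924
β_P = Σ w_i β_i = 0.25×1.0662 + 0.16×1.7910 + 0.18×0.4828 + 0.09×0.9130 + 0.16×0.9545 + 0.16×0.3924 = 0.9377

0.938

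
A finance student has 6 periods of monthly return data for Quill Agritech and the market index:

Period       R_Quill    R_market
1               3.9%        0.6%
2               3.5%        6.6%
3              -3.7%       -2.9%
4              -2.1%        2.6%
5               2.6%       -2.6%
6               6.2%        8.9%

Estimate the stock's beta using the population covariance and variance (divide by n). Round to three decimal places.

0.485

Mean R_i = (3.9 + 3.5 − 3.7 − 2.1 + 2.6 + 6.2) / 6 = 1.7333%
Mean R_m = (0.6 + 6.6 − 2.9 + 2.6 − 2.6 + 8.9) / 6 = 2.2000%
Σ(R_i − R̄_i)(R_m − R̄_m) = 56.2500  ⇒  Cov = 56.2500 / 6 = 9.3750
Σ(R_m − R̄_m)² = 116.0200  ⇒  Var(R_m) = 116.0200 / 6 = 19.3367
β = Cov / Var(R_m) = 9.3750 / 19.3367 = 0.4848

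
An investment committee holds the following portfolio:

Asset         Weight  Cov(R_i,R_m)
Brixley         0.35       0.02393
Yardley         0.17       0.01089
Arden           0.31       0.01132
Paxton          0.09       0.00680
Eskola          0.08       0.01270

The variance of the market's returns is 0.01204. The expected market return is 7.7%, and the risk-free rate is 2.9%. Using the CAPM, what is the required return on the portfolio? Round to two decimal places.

β_Brixley = 0.02393 / 0.01204 = 1.9875
β_Yardley = 0.01089 / 0.01204 = 0.9045
β_Arden = 0.01132 / 0.01204 = 0.9402
β_Paxton = 0.00680 / 0.01204 = 0.5648
β_Eskola = 0.01270 / 0.01204 = 1.0548
β_P = Σ w_i β_i = 0.35×1.9875 + 0.17×0.9045 + 0.31×0.9402 + 0.09×0.5648 + 0.08×1.0548 = 1.2761
MRP = 7.7% − 2.9% = 4.80%
E(R_P) = R_f + β_P × MRP = 2.9% + 1.2761 × 4.8% = 9.03%

9.03%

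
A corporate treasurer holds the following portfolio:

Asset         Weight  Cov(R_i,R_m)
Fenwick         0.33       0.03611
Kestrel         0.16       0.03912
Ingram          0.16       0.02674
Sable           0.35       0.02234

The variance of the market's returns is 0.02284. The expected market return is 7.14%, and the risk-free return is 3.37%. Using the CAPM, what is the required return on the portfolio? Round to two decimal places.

β_Fenwick = 0.03611 / 0.02284 = 1.5810
β_Kestrel = 0.03912 / 0.02284 = 1.7128
β_Ingram = 0.02674 / 0.02284 = 1.1708
β_Sable = 0.02234 / 0.02284 = 0.9781
β_P = Σ w_i β_i = 0.33×1.5810 + 0.16×1.7128 + 0.16×1.1708 + 0.35×0.9781 = 1.3254
MRP = 7.14% − 3.37% = 3.77%
E(R_P) = R_f + β_P × MRP = 3.37% + 1.3254 × 3.77% = 8.37%

8.37%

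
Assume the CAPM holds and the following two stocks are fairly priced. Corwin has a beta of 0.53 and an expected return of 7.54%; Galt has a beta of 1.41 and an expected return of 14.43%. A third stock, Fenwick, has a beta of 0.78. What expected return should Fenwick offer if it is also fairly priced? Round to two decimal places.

MRP (SML slope) = (14.43% − 7.54%) / (1.41 − 0.53) = 6.89% / 0.88 = 7.8295%
R_f (intercept) = 7.54% − 0.53 × 7.8295% = 3.3904%
E(R_Fenwick) = R_f + β × MRP = 3.3904% + 0.78 × 7.8295% = 9.50%

9.50%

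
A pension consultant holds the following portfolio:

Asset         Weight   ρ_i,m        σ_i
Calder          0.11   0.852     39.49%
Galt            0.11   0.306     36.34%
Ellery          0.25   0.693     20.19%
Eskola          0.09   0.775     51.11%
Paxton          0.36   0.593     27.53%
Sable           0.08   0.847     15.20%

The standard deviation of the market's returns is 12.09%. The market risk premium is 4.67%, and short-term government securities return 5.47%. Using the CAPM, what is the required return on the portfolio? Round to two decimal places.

12.77%

β_Calder = 0.852 × 39.49% / 12.09% = 2.7829
β_Galt = 0.306 × 36.34% / 12.09% = 0.9198
β_Ellery = 0.693 × 20.19% / 12.09% = 1.1573
β_Eskola = 0.775 × 51.11% / 12.09% = 3.2763
β_Paxton = 0.593 × 27.53% / 12.09% = 1.3503
β_Sable = 0.847 × 15.20% / 12.09% = 1.0649
β_P = Σ w_i β_i = 0.11×2.7829 + 0.11×0.9198 + 0.25×1.1573 + 0.09×3.2763 + 0.36×1.3503 + 0.08×1.0649 = 1.5628
E(R_P) = R_f + β_P × MRP = 5.47% + 1.5628 × 4.67% = 12.77%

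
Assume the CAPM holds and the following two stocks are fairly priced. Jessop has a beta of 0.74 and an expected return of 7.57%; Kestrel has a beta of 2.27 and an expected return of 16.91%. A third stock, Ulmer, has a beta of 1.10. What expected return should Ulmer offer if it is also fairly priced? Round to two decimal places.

MRP (SML slope) = (16.91% − 7.57%) / (2.27 − 0.74) = 9.34% / 1.53 = 6.1046%
R_f (intercept) = 7.57% − 0.74 × 6.1046% = 3.0526%
E(R_Ulmer) = R_f + β × MRP = 3.0526% + 1.10 × 6.1046% = 9.77%

9.77%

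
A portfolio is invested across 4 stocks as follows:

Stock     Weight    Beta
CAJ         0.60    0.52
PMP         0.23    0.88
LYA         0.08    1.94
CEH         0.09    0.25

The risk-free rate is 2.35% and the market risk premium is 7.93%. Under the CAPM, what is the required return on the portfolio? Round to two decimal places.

7.84%

β_P = Σ w_i β_i = 0.60×0.52 + 0.23×0.88 + 0.08×1.94 + 0.09×0.25 = 0.6921
E(R_P) = R_f + β_P × MRP = 2.35% + 0.6921 × 7.93% = 7.84%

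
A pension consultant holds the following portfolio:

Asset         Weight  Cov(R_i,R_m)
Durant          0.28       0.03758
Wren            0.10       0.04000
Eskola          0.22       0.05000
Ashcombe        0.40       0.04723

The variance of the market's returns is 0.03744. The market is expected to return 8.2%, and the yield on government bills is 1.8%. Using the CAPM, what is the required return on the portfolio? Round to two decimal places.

β_Durant = 0.03758 / 0.03744 = 1.0037
β_Wren = 0.04000 / 0.03744 = 1.0684
β_Eskola = 0.05000 / 0.03744 = 1.3355
β_Ashcombe = 0.04723 / 0.03744 = 1.2615
β_P = Σ w_i β_i = 0.28×1.0037 + 0.10×1.0684 + 0.22×1.3355 + 0.40×1.2615 = 1.1863
MRP = 8.2% − 1.8% = 6.40%
E(R_P) = R_f + β_P × MRP = 1.8% + 1.1863 × 6.4% = 9.39%

9.39%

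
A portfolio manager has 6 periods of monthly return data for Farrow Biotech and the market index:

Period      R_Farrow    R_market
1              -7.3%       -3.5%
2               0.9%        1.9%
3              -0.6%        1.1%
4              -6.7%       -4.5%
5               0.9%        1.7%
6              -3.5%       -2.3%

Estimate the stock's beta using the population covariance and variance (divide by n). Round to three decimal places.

1.269

Mean R_i = (-7.3 + 0.9 − 0.6 − 6.7 + 0.9 − 3.5) / 6 = -2.7167%
Mean R_m = (-3.5 + 1.9 + 1.1 − 4.5 + 1.7 − 2.3) / 6 = -0.9333%
Σ(R_i − R̄_i)(R_m − R̄_m) = 51.1167  ⇒  Cov = 51.1167 / 6 = 8.5195
Σ(R_m − R̄_m)² = 40.2733  ⇒  Var(R_m) = 40.2733 / 6 = 6.7122
β = Cov / Var(R_m) = 8.5195 / 6.7122 = 1.2693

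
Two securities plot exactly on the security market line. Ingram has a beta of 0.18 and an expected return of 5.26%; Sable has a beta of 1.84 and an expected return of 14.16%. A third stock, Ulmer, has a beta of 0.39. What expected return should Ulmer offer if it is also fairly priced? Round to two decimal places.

6.39%

MRP (SML slope) = (14.16% − 5.26%) / (1.84 − 0.18) = 8.90% / 1.66 = 5.3614%
R_f (intercept) = 5.26% − 0.18 × 5.3614% = 4.2949%
E(R_Ulmer) = R_f + β × MRP = 4.2949% + 0.39 × 5.3614% = 6.39%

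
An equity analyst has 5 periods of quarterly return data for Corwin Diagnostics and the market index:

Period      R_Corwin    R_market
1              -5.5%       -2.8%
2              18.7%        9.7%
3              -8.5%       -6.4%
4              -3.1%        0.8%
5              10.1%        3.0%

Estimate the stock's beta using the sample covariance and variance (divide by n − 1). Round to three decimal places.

1.807

Mean R_i = (-5.5 + 18.7 − 8.5 − 3.1 + 10.1) / 5 = 2.3400%
Mean R_m = (-2.8 + 9.7 − 6.4 + 0.8 + 3.0) / 5 = 0.8600%
Σ(R_i − R̄_i)(R_m − R̄_m) = 268.9480  ⇒  Cov = 268.9480 / 4 = 67.2370
Σ(R_m − R̄_m)² = 148.8320  ⇒  Var(R_m) = 148.8320 / 4 = 37.2080
β = Cov / Var(R_m) = 67.2370 / 37.2080 = 1.8071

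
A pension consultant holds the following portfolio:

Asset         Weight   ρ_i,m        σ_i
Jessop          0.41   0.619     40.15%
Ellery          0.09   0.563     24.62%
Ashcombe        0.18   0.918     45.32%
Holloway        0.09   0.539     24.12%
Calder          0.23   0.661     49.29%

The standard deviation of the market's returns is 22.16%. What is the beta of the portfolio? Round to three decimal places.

1.245

β_Jessop = 0.619 × 40.15% / 22.16% = 1.1215
β_Ellery = 0.563 × 24.62% / 22.16% = 0.6255
β_Ashcombe = 0.918 × 45.32% / 22.16% = 1.8774
β_Holloway = 0.539 × 24.12% / 22.16% = 0.5867
β_Calder = 0.661 × 49.29% / 22.16% = 1.4702
β_P = Σ w_i β_i = 0.41×1.1215 + 0.09×0.6255 + 0.18×1.8774 + 0.09×0.5867 + 0.23×1.4702 = 1.2450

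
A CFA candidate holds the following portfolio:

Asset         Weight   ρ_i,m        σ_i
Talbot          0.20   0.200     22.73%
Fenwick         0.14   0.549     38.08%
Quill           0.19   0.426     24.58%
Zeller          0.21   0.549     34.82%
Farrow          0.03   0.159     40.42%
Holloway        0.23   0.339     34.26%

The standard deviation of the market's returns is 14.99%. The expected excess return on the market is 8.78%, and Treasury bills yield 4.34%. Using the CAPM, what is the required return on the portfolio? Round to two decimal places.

β_Talbot = 0.200 × 22.73% / 14.99% = 0.3033
β_Fenwick = 0.549 × 38.08% / 14.99% = 1.3947
β_Quill = 0.426 × 24.58% / 14.99% = 0.6985
β_Zeller = 0.549 × 34.82% / 14.99% = 1.2753
β_Farrow = 0.159 × 40.42% / 14.99% = 0.4287
β_Holloway = 0.339 × 34.26% / 14.99% = 0.7748
β_P = Σ w_i β_i = 0.20×0.3033 + 0.14×1.3947 + 0.19×0.6985 + 0.21×1.2753 + 0.03×0.4287 + 0.23×0.7748 = 0.8475
E(R_P) = R_f + β_P × MRP = 4.34% + 0.8475 × 8.78% = 11.78%

11.78%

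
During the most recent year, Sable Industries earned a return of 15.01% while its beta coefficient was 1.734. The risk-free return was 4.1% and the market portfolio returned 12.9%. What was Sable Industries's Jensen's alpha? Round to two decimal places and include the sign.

Market excess return = 12.9% − 4.1% = 8.80%
CAPM benchmark = R_f + β(R_m − R_f) = 4.1% + 1.734 × 8.8% = 19.3592%
α = actual − benchmark = 15.01% − 19.3592% = -4.35%

-4.35%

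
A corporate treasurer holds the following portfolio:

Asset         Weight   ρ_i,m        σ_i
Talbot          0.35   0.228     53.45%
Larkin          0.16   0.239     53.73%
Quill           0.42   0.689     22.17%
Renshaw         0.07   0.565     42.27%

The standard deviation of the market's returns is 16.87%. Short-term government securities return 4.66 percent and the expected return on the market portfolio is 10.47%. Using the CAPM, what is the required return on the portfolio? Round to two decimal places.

9.62%

β_Talbot = 0.228 × 53.45% / 16.87% = 0.7224
β_Larkin = 0.239 × 53.73% / 16.87% = 0.7612
β_Quill = 0.689 × 22.17% / 16.87% = 0.9055
β_Renshaw = 0.565 × 42.27% / 16.87% = 1.4157
β_P = Σ w_i β_i = 0.35×0.7224 + 0.16×0.7612 + 0.42×0.9055 + 0.07×1.4157 = 0.8540
MRP = 10.47% − 4.66% = 5.81%
E(R_P) = R_f + β_P × MRP = 4.66% + 0.8540 × 5.81% = 9.62%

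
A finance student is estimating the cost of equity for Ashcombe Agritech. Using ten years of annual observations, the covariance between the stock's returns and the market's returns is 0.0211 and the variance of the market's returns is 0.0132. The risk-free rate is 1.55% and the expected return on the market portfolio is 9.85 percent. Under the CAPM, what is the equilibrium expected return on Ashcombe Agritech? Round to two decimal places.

14.82%

β = Cov(R_i, R_m) / Var(R_m) = 0.0211 / 0.0132 = 1.5985
MRP = 9.85% − 1.55% = 8.30%
E(R) = R_f + β × MRP = 1.55% + 1.5985 × 8.30% = 14.82%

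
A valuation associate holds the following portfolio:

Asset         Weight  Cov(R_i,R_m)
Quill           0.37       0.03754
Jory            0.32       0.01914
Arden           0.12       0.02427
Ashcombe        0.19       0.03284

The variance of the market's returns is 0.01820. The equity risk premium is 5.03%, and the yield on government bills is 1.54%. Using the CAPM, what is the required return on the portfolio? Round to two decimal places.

9.60%

β_Quill = 0.03754 / 0.01820 = 2.0626
β_Jory = 0.01914 / 0.01820 = 1.0516
β_Arden = 0.02427 / 0.01820 = 1.3335
β_Ashcombe = 0.03284 / 0.01820 = 1.8044
β_P = Σ w_i β_i = 0.37×2.0626 + 0.32×1.0516 + 0.12×1.3335 + 0.19×1.8044 = 1.6025
E(R_P) = R_f + β_P × MRP = 1.54% + 1.6025 × 5.03% = 9.60%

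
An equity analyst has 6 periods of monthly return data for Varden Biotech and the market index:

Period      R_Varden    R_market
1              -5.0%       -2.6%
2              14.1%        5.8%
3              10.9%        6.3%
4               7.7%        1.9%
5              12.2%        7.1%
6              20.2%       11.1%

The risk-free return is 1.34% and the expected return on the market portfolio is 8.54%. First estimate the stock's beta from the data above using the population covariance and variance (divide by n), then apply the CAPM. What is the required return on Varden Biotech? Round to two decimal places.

13.79%

Mean R_i = (-5.0 + 14.1 + 10.9 + 7.7 + 12.2 + 20.2) / 6 = 10.0167%
Mean R_m = (-2.6 + 5.8 + 6.3 + 1.9 + 7.1 + 11.1) / 6 = 4.9333%
Σ(R_i − R̄_i)(R_m − R̄_m) = 192.4267  ⇒  Cov = 192.4267 / 6 = 32.0711
Σ(R_m − R̄_m)² = 111.2933  ⇒  Var(R_m) = 111.2933 / 6 = 18.5489
β = Cov / Var(R_m) = 32.0711 / 18.5489 = 1.7290
MRP = 8.54% − 1.34% = 7.20%
E(R) = R_f + β × MRP = 1.34% + 1.7290 × 7.20% = 13.79%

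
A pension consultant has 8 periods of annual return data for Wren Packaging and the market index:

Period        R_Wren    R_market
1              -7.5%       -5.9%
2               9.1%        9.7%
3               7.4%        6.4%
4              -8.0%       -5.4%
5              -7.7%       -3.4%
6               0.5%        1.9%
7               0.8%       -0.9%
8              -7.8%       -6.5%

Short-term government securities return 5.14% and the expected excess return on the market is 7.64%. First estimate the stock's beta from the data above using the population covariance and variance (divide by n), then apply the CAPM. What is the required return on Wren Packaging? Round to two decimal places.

13.93%

Mean R_i = (-7.5 + 9.1 + 7.4 − 8.0 − 7.7 + 0.5 + 0.8 − 7.8) / 8 = -1.6500%
Mean R_m = (-5.9 + 9.7 + 6.4 − 5.4 − 3.4 + 1.9 − 0.9 − 6.5) / 8 = -0.5125%
Σ(R_i − R̄_i)(R_m − R̄_m) = 293.4250  ⇒  Cov = 293.4250 / 8 = 36.6781
Σ(R_m − R̄_m)² = 255.1488  ⇒  Var(R_m) = 255.1488 / 8 = 31.8936
β = Cov / Var(R_m) = 36.6781 / 31.8936 = 1.1500
E(R) = R_f + β × MRP = 5.14% + 1.1500 × 7.64% = 13.93%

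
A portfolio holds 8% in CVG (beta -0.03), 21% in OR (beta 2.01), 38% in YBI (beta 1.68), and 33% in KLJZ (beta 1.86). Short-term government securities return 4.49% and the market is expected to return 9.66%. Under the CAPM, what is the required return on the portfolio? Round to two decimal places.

β_P = Σ w_i β_i = 0.08×-0.03 + 0.21×2.01 + 0.38×1.68 + 0.33×1.86 = 1.6719
MRP = 9.66% − 4.49% = 5.17%
E(R_P) = R_f + β_P × MRP = 4.49% + 1.6719 × 5.17% = 13.13%

13.13%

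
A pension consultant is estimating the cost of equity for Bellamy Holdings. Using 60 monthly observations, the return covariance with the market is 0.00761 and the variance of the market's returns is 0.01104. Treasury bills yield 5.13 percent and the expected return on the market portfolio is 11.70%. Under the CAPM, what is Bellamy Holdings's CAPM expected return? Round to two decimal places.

9.66%

β = Cov(R_i, R_m) / Var(R_m) = 0.00761 / 0.01104 = 0.6893
MRP = 11.70% − 5.13% = 6.57%
E(R) = R_f + β × MRP = 5.13% + 0.6893 × 6.57% = 9.66%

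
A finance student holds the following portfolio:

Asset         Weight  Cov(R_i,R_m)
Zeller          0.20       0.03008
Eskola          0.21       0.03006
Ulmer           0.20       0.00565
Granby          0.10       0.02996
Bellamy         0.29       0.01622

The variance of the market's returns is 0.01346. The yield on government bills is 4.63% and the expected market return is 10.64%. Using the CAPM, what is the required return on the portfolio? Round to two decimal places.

14.08%

β_Zeller = 0.03008 / 0.01346 = 2.2348
β_Eskola = 0.03006 / 0.01346 = 2.2333
β_Ulmer = 0.00565 / 0.01346 = 0.4198
β_Granby = 0.02996 / 0.01346 = 2.2259
β_Bellamy = 0.01622 / 0.01346 = 1.2051
β_P = Σ w_i β_i = 0.20×2.2348 + 0.21×2.2333 + 0.20×0.4198 + 0.10×2.2259 + 0.29×1.2051 = 1.5720
MRP = 10.64% − 4.63% = 6.01%
E(R_P) = R_f + β_P × MRP = 4.63% + 1.5720 × 6.01% = 14.08%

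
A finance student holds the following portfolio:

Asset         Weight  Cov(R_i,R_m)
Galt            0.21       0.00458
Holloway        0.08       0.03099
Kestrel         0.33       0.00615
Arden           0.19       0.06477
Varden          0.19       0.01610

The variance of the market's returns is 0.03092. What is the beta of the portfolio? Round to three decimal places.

β_Galt = 0.00458 / 0.03092 = 0.1481
β_Holloway = 0.03099 / 0.03092 = 1.0023
β_Kestrel = 0.00615 / 0.03092 = 0.1989
β_Arden = 0.06477 / 0.03092 = 2.0948
β_Varden = 0.01610 / 0.03092 = 0.5207
β_P = Σ w_i β_i = 0.21×0.1481 + 0.08×1.0023 + 0.33×0.1989 + 0.19×2.0948 + 0.19×0.5207 = 0.6739

0.674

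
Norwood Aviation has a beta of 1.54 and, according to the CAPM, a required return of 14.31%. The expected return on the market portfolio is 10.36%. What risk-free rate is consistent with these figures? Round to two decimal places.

3.05%

E(R) = R_f + β(E(R_m) − R_f) = R_f(1 − β) + β·E(R_m)
14.31% = R_f × (1 − 1.54) + 1.54 × 10.36%
14.31% = R_f × -0.54 + 15.9544%
R_f = (14.31% − 15.9544%) / -0.54 = 3.05%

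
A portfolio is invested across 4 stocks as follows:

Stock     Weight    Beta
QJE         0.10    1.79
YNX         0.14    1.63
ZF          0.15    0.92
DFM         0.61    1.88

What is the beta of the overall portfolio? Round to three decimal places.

1.692

β_P = Σ w_i β_i = 0.10×1.79 + 0.14×1.63 + 0.15×0.92 + 0.61×1.88 = 1.6920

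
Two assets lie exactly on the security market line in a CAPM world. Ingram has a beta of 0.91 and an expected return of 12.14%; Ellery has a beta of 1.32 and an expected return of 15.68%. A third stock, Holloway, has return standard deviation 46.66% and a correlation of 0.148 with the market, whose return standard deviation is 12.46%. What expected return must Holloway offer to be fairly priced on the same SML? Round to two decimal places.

9.07%

MRP = (15.68% − 12.14%) / (1.32 − 0.91) = 8.6341%
R_f = 12.14% − 0.91 × 8.6341% = 4.2830%
β_Holloway = ρ·σ_i/σ_m = 0.148 × 46.66 / 12.46 = 0.5542
E(R_Holloway) = R_f + β × MRP = 4.2830% + 0.5542 × 8.6341% = 9.07%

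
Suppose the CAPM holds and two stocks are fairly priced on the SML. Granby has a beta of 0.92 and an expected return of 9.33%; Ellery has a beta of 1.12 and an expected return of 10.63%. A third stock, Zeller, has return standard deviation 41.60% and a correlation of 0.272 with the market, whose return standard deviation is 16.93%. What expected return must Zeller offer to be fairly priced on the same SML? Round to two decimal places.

MRP = (10.63% − 9.33%) / (1.12 − 0.92) = 6.5000%
R_f = 9.33% − 0.92 × 6.5000% = 3.3500%
β_Zeller = ρ·σ_i/σ_m = 0.272 × 41.60 / 16.93 = 0.6684
E(R_Zeller) = R_f + β × MRP = 3.3500% + 0.6684 × 6.5000% = 7.69%

7.69%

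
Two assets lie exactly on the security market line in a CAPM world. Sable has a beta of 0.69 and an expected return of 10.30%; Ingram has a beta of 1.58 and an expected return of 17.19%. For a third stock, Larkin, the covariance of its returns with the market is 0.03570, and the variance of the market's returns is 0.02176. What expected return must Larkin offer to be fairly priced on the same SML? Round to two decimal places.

17.66%

MRP = (17.19% − 10.30%) / (1.58 − 0.69) = 7.7416%
R_f = 10.30% − 0.69 × 7.7416% = 4.9583%
β_Larkin = Cov / Var(R_m) = 0.03570 / 0.02176 = 1.6406
E(R_Larkin) = R_f + β × MRP = 4.9583% + 1.6406 × 7.7416% = 17.66%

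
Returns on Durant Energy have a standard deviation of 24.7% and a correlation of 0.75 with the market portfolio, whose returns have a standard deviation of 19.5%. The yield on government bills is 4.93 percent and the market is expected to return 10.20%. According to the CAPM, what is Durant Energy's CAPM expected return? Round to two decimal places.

β = ρ × σ_i / σ_m = 0.75 × 24.7% / 19.5% = 0.9500
MRP = 10.20% − 4.93% = 5.27%
E(R) = 4.93% + 0.9500 × 5.27% = 9.94%

9.94%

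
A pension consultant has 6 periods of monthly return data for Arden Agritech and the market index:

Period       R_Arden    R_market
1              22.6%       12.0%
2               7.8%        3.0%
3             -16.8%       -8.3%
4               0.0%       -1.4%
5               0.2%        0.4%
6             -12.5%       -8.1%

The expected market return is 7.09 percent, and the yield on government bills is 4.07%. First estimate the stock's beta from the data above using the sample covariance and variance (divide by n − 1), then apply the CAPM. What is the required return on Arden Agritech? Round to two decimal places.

9.68%

Mean R_i = (22.6 + 7.8 − 16.8 + 0.0 + 0.2 − 12.5) / 6 = 0.2167%
Mean R_m = (12.0 + 3.0 − 8.3 − 1.4 + 0.4 − 8.1) / 6 = -0.4000%
Σ(R_i − R̄_i)(R_m − R̄_m) = 535.8900  ⇒  Cov = 535.8900 / 5 = 107.1780
Σ(R_m − R̄_m)² = 288.6600  ⇒  Var(R_m) = 288.6600 / 5 = 57.7320
β = Cov / Var(R_m) = 107.1780 / 57.7320 = 1.8565
MRP = 7.09% − 4.07% = 3.02%
E(R) = R_f + β × MRP = 4.07% + 1.8565 × 3.02% = 9.68%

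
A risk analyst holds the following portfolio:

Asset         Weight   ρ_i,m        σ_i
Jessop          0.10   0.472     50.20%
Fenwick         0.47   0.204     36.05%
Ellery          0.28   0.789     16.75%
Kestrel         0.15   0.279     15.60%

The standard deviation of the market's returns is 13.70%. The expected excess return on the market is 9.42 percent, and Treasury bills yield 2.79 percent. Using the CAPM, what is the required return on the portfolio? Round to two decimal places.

β_Jessop = 0.472 × 50.20% / 13.70% = 1.7295
β_Fenwick = 0.204 × 36.05% / 13.70% = 0.5368
β_Ellery = 0.789 × 16.75% / 13.70% = 0.9647
β_Kestrel = 0.279 × 15.60% / 13.70% = 0.3177
β_P = Σ w_i β_i = 0.10×1.7295 + 0.47×0.5368 + 0.28×0.9647 + 0.15×0.3177 = 0.7430
E(R_P) = R_f + β_P × MRP = 2.79% + 0.7430 × 9.42% = 9.79%

9.79%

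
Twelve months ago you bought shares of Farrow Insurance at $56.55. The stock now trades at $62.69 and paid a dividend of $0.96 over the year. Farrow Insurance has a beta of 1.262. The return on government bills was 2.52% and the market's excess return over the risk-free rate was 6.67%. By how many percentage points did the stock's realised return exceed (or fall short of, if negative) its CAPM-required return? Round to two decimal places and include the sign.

+1.62%

Realised HPR = (P1 + D1 − P0) / P0 = (62.69 + 0.96 − 56.55) / 56.55 = 7.10 / 56.55 = 12.5553%
CAPM required = R_f + β·MRP = 2.52% + 1.262 × 6.67% = 10.93754%
α = realised − required = 12.5553% − 10.93754% = +1.62%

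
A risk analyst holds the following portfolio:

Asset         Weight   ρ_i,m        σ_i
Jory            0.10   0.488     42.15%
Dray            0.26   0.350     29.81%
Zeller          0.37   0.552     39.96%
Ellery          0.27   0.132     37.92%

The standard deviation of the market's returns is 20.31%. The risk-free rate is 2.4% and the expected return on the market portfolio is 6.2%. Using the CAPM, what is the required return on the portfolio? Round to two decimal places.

5.07%

β_Jory = 0.488 × 42.15% / 20.31% = 1.0128
β_Dray = 0.350 × 29.81% / 20.31% = 0.5137
β_Zeller = 0.552 × 39.96% / 20.31% = 1.0861
β_Ellery = 0.132 × 37.92% / 20.31% = 0.2465
β_P = Σ w_i β_i = 0.10×1.0128 + 0.26×0.5137 + 0.37×1.0861 + 0.27×0.2465 = 0.7033
MRP = 6.2% − 2.4% = 3.80%
E(R_P) = R_f + β_P × MRP = 2.4% + 0.7033 × 3.8% = 5.07%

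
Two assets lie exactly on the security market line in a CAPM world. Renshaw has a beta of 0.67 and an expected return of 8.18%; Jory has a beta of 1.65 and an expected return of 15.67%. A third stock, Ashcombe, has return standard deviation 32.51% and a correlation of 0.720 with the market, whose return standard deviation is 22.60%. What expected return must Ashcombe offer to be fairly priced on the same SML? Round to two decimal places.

10.98%

MRP = (15.67% − 8.18%) / (1.65 − 0.67) = 7.6429%
R_f = 8.18% − 0.67 × 7.6429% = 3.0593%
β_Ashcombe = ρ·σ_i/σ_m = 0.720 × 32.51 / 22.60 = 1.0357
E(R_Ashcombe) = R_f + β × MRP = 3.0593% + 1.0357 × 7.6429% = 10.98%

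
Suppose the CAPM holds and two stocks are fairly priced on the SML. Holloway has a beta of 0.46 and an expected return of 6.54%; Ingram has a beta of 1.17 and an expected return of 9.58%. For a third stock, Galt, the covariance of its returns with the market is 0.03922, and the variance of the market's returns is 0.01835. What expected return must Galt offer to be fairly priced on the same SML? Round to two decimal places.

MRP = (9.58% − 6.54%) / (1.17 − 0.46) = 4.2817%
R_f = 6.54% − 0.46 × 4.2817% = 4.5704%
β_Galt = Cov / Var(R_m) = 0.03922 / 0.01835 = 2.1373
E(R_Galt) = R_f + β × MRP = 4.5704% + 2.1373 × 4.2817% = 13.72%

13.72%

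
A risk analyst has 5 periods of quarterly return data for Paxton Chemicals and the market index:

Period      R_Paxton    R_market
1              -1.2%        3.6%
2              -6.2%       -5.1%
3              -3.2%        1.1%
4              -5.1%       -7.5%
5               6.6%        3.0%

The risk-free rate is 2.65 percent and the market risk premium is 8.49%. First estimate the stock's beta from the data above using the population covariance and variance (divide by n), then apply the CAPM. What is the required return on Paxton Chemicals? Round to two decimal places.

8.80%

Mean R_i = (-1.2 − 6.2 − 3.2 − 5.1 + 6.6) / 5 = -1.8200%
Mean R_m = (3.6 − 5.1 + 1.1 − 7.5 + 3.0) / 5 = -0.9800%
Σ(R_i − R̄_i)(R_m − R̄_m) = 72.9120  ⇒  Cov = 72.9120 / 5 = 14.5824
Σ(R_m − R̄_m)² = 100.6280  ⇒  Var(R_m) = 100.6280 / 5 = 20.1256
β = Cov / Var(R_m) = 14.5824 / 20.1256 = 0.7246
E(R) = R_f + β × MRP = 2.65% + 0.7246 × 8.49% = 8.80%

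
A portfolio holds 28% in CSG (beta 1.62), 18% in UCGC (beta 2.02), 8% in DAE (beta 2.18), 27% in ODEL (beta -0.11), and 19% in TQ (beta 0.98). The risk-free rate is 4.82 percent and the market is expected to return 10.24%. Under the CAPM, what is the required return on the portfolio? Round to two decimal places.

11.04%

β_P = Σ w_i β_i = 0.28×1.62 + 0.18×2.02 + 0.08×2.18 + 0.27×-0.11 + 0.19×0.98 = 1.1481
MRP = 10.24% − 4.82% = 5.42%
E(R_P) = R_f + β_P × MRP = 4.82% + 1.1481 × 5.42% = 11.04%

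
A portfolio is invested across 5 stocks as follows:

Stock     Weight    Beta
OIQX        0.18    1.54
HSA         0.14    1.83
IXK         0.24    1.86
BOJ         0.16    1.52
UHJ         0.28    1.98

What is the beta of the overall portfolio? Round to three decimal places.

1.777

β_P = Σ w_i β_i = 0.18×1.54 + 0.14×1.83 + 0.24×1.86 + 0.16×1.52 + 0.28×1.98 = 1.7774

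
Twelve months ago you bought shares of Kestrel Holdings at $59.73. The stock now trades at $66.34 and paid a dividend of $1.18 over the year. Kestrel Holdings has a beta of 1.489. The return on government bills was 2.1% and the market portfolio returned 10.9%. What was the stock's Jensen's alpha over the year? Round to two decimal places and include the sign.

-2.16%

Realised HPR = (P1 + D1 − P0) / P0 = (66.34 + 1.18 − 59.73) / 59.73 = 7.79 / 59.73 = 13.0420%
MRP = 10.9% − 2.1% = 8.80%
CAPM required = R_f + β·MRP = 2.1% + 1.489 × 8.8% = 15.2032%
α = realised − required = 13.0420% − 15.2032% = -2.16%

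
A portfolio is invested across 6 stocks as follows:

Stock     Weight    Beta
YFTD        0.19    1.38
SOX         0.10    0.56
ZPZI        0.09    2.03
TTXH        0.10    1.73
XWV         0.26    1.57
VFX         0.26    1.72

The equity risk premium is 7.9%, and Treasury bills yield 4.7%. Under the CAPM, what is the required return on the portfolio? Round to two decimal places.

β_P = Σ w_i β_i = 0.19×1.38 + 0.10×0.56 + 0.09×2.03 + 0.10×1.73 + 0.26×1.57 + 0.26×1.72 = 1.5293
E(R_P) = R_f + β_P × MRP = 4.7% + 1.5293 × 7.9% = 16.78%

16.78%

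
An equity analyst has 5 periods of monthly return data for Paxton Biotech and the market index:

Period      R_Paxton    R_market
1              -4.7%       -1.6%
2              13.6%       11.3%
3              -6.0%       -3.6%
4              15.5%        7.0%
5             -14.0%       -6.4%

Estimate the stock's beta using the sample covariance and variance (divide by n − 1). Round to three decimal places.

1.673

Mean R_i = (-4.7 + 13.6 − 6.0 + 15.5 − 14.0) / 5 = 0.8800%
Mean R_m = (-1.6 + 11.3 − 3.6 + 7.0 − 6.4) / 5 = 1.3400%
Σ(R_i − R̄_i)(R_m − R̄_m) = 375.0040  ⇒  Cov = 375.0040 / 4 = 93.7510
Σ(R_m − R̄_m)² = 224.1920  ⇒  Var(R_m) = 224.1920 / 4 = 56.0480
β = Cov / Var(R_m) = 93.7510 / 56.0480 = 1.6727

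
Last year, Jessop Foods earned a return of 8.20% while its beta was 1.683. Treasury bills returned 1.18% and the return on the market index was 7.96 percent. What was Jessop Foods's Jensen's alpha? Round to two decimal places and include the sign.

Market excess return = 7.96% − 1.18% = 6.78%
CAPM benchmark = R_f + β(R_m − R_f) = 1.18% + 1.683 × 6.78% = 12.59074%
α = actual − benchmark = 8.20% − 12.59074% = -4.39%

-4.39%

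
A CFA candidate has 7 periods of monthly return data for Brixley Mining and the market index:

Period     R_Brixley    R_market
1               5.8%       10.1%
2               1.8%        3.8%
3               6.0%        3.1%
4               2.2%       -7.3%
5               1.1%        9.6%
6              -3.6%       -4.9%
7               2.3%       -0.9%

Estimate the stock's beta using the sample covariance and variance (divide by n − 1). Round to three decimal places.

0.237

Mean R_i = (5.8 + 1.8 + 6.0 + 2.2 + 1.1 − 3.6 + 2.3) / 7 = 2.2286%
Mean R_m = (10.1 + 3.8 + 3.1 − 7.3 + 9.6 − 4.9 − 0.9) / 7 = 1.9286%
Σ(R_i − R̄_i)(R_m − R̄_m) = 64.0043  ⇒  Cov = 64.0043 / 6 = 10.6674
Σ(R_m − R̄_m)² = 270.2943  ⇒  Var(R_m) = 270.2943 / 6 = 45.0491
β = Cov / Var(R_m) = 10.6674 / 45.0491 = 0.2368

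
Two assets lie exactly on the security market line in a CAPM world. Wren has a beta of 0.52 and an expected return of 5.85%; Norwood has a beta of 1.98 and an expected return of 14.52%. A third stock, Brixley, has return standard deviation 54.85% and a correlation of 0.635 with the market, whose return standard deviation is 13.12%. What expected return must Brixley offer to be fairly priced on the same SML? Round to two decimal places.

18.53%

MRP = (14.52% − 5.85%) / (1.98 − 0.52) = 5.9384%
R_f = 5.85% − 0.52 × 5.9384% = 2.7620%
β_Brixley = ρ·σ_i/σ_m = 0.635 × 54.85 / 13.12 = 2.6547
E(R_Brixley) = R_f + β × MRP = 2.7620% + 2.6547 × 5.9384% = 18.53%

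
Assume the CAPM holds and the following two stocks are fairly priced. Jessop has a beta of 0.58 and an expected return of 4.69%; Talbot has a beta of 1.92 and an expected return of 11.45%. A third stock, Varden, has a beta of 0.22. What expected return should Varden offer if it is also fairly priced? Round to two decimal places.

2.87%

MRP (SML slope) = (11.45% − 4.69%) / (1.92 − 0.58) = 6.76% / 1.34 = 5.0448%
R_f (intercept) = 4.69% − 0.58 × 5.0448% = 1.7640%
E(R_Varden) = R_f + β × MRP = 1.7640% + 0.22 × 5.0448% = 2.87%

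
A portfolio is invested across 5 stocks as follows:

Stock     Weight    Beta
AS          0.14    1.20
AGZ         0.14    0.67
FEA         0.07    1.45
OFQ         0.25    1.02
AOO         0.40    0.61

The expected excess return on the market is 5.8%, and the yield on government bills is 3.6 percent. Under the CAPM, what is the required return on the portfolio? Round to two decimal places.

β_P = Σ w_i β_i = 0.14×1.20 + 0.14×0.67 + 0.07×1.45 + 0.25×1.02 + 0.40×0.61 = 0.8623
E(R_P) = R_f + β_P × MRP = 3.6% + 0.8623 × 5.8% = 8.60%

8.60%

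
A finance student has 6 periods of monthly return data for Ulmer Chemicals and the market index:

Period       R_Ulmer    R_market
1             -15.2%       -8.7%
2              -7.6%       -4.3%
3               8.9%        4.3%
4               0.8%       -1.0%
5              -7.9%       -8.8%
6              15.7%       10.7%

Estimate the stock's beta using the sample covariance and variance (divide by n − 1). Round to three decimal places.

1.466

Mean R_i = (-15.2 − 7.6 + 8.9 + 0.8 − 7.9 + 15.7) / 6 = -0.8833%
Mean R_m = (-8.7 − 4.3 + 4.3 − 1.0 − 8.8 + 10.7) / 6 = -1.3000%
Σ(R_i − R̄_i)(R_m − R̄_m) = 433.0100  ⇒  Cov = 433.0100 / 5 = 86.6020
Σ(R_m − R̄_m)² = 295.4600  ⇒  Var(R_m) = 295.4600 / 5 = 59.0920
β = Cov / Var(R_m) = 86.6020 / 59.0920 = 1.4655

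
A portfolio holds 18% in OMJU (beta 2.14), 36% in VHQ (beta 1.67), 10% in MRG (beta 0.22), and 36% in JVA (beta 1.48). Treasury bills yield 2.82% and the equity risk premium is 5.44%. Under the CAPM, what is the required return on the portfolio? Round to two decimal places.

11.20%

β_P = Σ w_i β_i = 0.18×2.14 + 0.36×1.67 + 0.10×0.22 + 0.36×1.48 = 1.5412
E(R_P) = R_f + β_P × MRP = 2.82% + 1.5412 × 5.44% = 11.20%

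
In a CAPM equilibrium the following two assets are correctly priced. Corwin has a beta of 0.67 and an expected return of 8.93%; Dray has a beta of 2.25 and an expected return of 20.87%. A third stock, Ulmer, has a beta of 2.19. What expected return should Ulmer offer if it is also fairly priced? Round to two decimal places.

MRP (SML slope) = (20.87% − 8.93%) / (2.25 − 0.67) = 11.94% / 1.58 = 7.5570%
R_f (intercept) = 8.93% − 0.67 × 7.5570% = 3.8668%
E(R_Ulmer) = R_f + β × MRP = 3.8668% + 2.19 × 7.5570% = 20.42%

20.42%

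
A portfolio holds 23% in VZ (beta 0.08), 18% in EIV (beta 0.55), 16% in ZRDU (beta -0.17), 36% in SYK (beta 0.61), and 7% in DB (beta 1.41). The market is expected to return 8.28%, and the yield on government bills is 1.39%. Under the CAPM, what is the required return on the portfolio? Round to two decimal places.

4.20%

β_P = Σ w_i β_i = 0.23×0.08 + 0.18×0.55 + 0.16×-0.17 + 0.36×0.61 + 0.07×1.41 = 0.4085
MRP = 8.28% − 1.39% = 6.89%
E(R_P) = R_f + β_P × MRP = 1.39% + 0.4085 × 6.89% = 4.20%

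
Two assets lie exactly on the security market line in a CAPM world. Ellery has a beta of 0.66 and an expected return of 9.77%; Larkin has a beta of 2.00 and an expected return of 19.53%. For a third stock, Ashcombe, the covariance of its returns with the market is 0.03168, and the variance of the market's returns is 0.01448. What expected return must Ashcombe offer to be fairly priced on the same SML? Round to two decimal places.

20.90%

MRP = (19.53% − 9.77%) / (2.00 − 0.66) = 7.2836%
R_f = 9.77% − 0.66 × 7.2836% = 4.9628%
β_Ashcombe = Cov / Var(R_m) = 0.03168 / 0.01448 = 2.1878
E(R_Ashcombe) = R_f + β × MRP = 4.9628% + 2.1878 × 7.2836% = 20.90%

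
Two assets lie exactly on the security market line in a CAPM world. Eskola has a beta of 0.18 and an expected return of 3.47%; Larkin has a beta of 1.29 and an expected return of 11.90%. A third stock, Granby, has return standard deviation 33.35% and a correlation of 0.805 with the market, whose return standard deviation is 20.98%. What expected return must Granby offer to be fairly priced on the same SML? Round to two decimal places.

MRP = (11.90% − 3.47%) / (1.29 − 0.18) = 7.5946%
R_f = 3.47% − 0.18 × 7.5946% = 2.1030%
β_Granby = ρ·σ_i/σ_m = 0.805 × 33.35 / 20.98 = 1.2796
E(R_Granby) = R_f + β × MRP = 2.1030% + 1.2796 × 7.5946% = 11.82%

11.82%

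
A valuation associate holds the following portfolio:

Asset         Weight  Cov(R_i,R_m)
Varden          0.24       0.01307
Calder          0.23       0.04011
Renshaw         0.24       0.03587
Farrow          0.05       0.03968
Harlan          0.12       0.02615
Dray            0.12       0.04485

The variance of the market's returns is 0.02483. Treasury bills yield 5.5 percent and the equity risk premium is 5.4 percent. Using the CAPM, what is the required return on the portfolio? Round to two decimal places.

12.35%

β_Varden = 0.01307 / 0.02483 = 0.5264
β_Calder = 0.04011 / 0.02483 = 1.6154
β_Renshaw = 0.03587 / 0.02483 = 1.4446
β_Farrow = 0.03968 / 0.02483 = 1.5981
β_Harlan = 0.02615 / 0.02483 = 1.0532
β_Dray = 0.04485 / 0.02483 = 1.8063
β_P = Σ w_i β_i = 0.24×0.5264 + 0.23×1.6154 + 0.24×1.4446 + 0.05×1.5981 + 0.12×1.0532 + 0.12×1.8063 = 1.2676
E(R_P) = R_f + β_P × MRP = 5.5% + 1.2676 × 5.4% = 12.35%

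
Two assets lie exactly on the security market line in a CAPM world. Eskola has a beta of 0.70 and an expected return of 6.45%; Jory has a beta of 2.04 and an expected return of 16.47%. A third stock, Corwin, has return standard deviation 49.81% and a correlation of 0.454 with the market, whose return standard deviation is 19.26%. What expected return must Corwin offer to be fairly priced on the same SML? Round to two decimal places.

MRP = (16.47% − 6.45%) / (2.04 − 0.70) = 7.4776%
R_f = 6.45% − 0.70 × 7.4776% = 1.2157%
β_Corwin = ρ·σ_i/σ_m = 0.454 × 49.81 / 19.26 = 1.1741
E(R_Corwin) = R_f + β × MRP = 1.2157% + 1.1741 × 7.4776% = 10.00%

10.00%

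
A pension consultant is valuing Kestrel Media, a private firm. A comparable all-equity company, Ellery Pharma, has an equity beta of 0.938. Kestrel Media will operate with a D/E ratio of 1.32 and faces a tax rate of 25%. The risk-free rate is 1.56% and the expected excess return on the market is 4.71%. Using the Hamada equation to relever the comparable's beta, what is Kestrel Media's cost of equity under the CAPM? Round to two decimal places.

10.35%

β_L = β_U × [1 + (1 − t)(D/E)] = 0.938 × [1 + (1 − 0.25) × 1.32]
    = 0.938 × [1 + 0.75 × 1.32] = 0.938 × 1.9900 = 1.8666
E(R) = R_f + β_L × MRP = 1.56% + 1.8666 × 4.71% = 10.35%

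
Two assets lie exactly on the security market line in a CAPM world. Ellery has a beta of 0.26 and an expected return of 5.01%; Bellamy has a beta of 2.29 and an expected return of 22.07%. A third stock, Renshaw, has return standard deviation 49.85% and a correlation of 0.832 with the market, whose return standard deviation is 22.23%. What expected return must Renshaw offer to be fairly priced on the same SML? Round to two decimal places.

18.50%

MRP = (22.07% − 5.01%) / (2.29 − 0.26) = 8.4039%
R_f = 5.01% − 0.26 × 8.4039% = 2.8250%
β_Renshaw = ρ·σ_i/σ_m = 0.832 × 49.85 / 22.23 = 1.8657
E(R_Renshaw) = R_f + β × MRP = 2.8250% + 1.8657 × 8.4039% = 18.50%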